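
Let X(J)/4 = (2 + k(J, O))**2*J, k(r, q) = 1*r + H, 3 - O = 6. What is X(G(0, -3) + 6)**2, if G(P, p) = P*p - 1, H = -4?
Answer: 32400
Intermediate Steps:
O = -3 (O = 3 - 1*6 = 3 - 6 = -3)
k(r, q) = -4 + r (k(r, q) = 1*r - 4 = r - 4 = -4 + r)
G(P, p) = -1 + P*p
X(J) = 4*J*(-2 + J)**2 (X(J) = 4*((2 + (-4 + J))**2*J) = 4*((-2 + J)**2*J) = 4*(J*(-2 + J)**2) = 4*J*(-2 + J)**2)
X(G(0, -3) + 6)**2 = (4*((-1 + 0*(-3)) + 6)*(-2 + ((-1 + 0*(-3)) + 6))**2)**2 = (4*((-1 + 0) + 6)*(-2 + ((-1 + 0) + 6))**2)**2 = (4*(-1 + 6)*(-2 + (-1 + 6))**2)**2 = (4*5*(-2 + 5)**2)**2 = (4*5*3**2)**2 = (4*5*9)**2 = 180**2 = 32400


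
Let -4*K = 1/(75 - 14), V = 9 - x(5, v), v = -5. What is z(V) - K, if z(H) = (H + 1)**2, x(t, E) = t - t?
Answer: 24401/244 ≈ 100.00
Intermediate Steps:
x(t, E) = 0
V = 9 (V = 9 - 1*0 = 9 + 0 = 9)
z(H) = (1 + H)**2
K = -1/244 (K = -1/(4*(75 - 14)) = -1/4/61 = -1/4*1/61 = -1/244 ≈ -0.0040984)
z(V) - K = (1 + 9)**2 - 1*(-1/244) = 10**2 + 1/244 = 100 + 1/244 = 24401/244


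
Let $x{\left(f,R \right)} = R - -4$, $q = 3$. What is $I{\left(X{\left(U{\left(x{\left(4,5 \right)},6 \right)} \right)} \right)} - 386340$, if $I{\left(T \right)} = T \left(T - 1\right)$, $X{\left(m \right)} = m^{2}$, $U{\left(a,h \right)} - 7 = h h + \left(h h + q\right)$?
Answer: $44819112$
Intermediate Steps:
$x{\left(f,R \right)} = 4 + R$ ($x{\left(f,R \right)} = R + 4 = 4 + R$)
$U{\left(a,h \right)} = 10 + 2 h^{2}$ ($U{\left(a,h \right)} = 7 + \left(h h + \left(h h + 3\right)\right) = 7 + \left(h^{2} + \left(h^{2} + 3\right)\right) = 7 + \left(h^{2} + \left(3 + h^{2}\right)\right) = 7 + \left(3 + 2 h^{2}\right) = 10 + 2 h^{2}$)
$I{\left(T \right)} = T \left(-1 + T\right)$
$I{\left(X{\left(U{\left(x{\left(4,5 \right)},6 \right)} \right)} \right)} - 386340 = \left(10 + 2 \cdot 6^{2}\right)^{2} \left(-1 + \left(10 + 2 \cdot 6^{2}\right)^{2}\right) - 386340 = \left(10 + 2 \cdot 36\right)^{2} \left(-1 + \left(10 + 2 \cdot 36\right)^{2}\right) - 386340 = \left(10 + 72\right)^{2} \left(-1 + \left(10 + 72\right)^{2}\right) - 386340 = 82^{2} \left(-1 + 82^{2}\right) - 386340 = 6724 \left(-1 + 6724\right) - 386340 = 6724 \cdot 6723 - 386340 = 45205452 - 386340 = 44819112$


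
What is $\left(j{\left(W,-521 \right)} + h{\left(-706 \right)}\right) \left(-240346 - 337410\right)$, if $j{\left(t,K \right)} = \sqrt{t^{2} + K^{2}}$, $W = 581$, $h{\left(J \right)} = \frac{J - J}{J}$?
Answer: $- 577756 \sqrt{609002} \approx -4.5087 \cdot 10^{8}$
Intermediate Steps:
$h{\left(J \right)} = 0$ ($h{\left(J \right)} = \frac{0}{J} = 0$)
$j{\left(t,K \right)} = \sqrt{K^{2} + t^{2}}$
$\left(j{\left(W,-521 \right)} + h{\left(-706 \right)}\right) \left(-240346 - 337410\right) = \left(\sqrt{\left(-521\right)^{2} + 581^{2}} + 0\right) \left(-240346 - 337410\right) = \left(\sqrt{271441 + 337561} + 0\right) \left(-577756\right) = \left(\sqrt{609002} + 0\right) \left(-577756\right) = \sqrt{609002} \left(-577756\right) = - 577756 \sqrt{609002}$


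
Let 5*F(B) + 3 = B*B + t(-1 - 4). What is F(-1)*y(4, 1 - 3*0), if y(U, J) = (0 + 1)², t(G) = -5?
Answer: -7/5 ≈ -1.4000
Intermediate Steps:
F(B) = -8/5 + B²/5 (F(B) = -⅗ + (B*B - 5)/5 = -⅗ + (B² - 5)/5 = -⅗ + (-5 + B²)/5 = -⅗ + (-1 + B²/5) = -8/5 + B²/5)
y(U, J) = 1 (y(U, J) = 1² = 1)
F(-1)*y(4, 1 - 3*0) = (-8/5 + (⅕)*(-1)²)*1 = (-8/5 + (⅕)*1)*1 = (-8/5 + ⅕)*1 = -7/5*1 = -7/5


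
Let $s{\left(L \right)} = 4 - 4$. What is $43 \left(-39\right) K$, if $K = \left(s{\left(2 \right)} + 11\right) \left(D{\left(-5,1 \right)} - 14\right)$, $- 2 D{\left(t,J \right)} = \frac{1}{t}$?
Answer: $\frac{2564133}{10} \approx 2.5641 \cdot 10^{5}$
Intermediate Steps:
$D{\left(t,J \right)} = - \frac{1}{2 t}$
$s{\left(L \right)} = 0$
$K = - \frac{1529}{10}$ ($K = \left(0 + 11\right) \left(- \frac{1}{2 \left(-5\right)} - 14\right) = 11 \left(\left(- \frac{1}{2}\right) \left(- \frac{1}{5}\right) - 14\right) = 11 \left(\frac{1}{10} - 14\right) = 11 \left(- \frac{139}{10}\right) = - \frac{1529}{10} \approx -152.9$)
$43 \left(-39\right) K = 43 \left(-39\right) \left(- \frac{1529}{10}\right) = \left(-1677\right) \left(- \frac{1529}{10}\right) = \frac{2564133}{10}$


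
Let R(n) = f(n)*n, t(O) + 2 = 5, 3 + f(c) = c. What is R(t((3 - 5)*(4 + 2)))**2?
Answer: 0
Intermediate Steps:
f(c) = -3 + c
t(O) = 3 (t(O) = -2 + 5 = 3)
R(n) = n*(-3 + n) (R(n) = (-3 + n)*n = n*(-3 + n))
R(t((3 - 5)*(4 + 2)))**2 = (3*(-3 + 3))**2 = (3*0)**2 = 0**2 = 0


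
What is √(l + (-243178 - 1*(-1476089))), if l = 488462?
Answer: √1721373 ≈ 1312.0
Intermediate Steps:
√(l + (-243178 - 1*(-1476089))) = √(488462 + (-243178 - 1*(-1476089))) = √(488462 + (-243178 + 1476089)) = √(488462 + 1232911) = √1721373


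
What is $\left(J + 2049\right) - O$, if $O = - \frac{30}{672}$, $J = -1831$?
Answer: $\frac{24421}{112} \approx 218.04$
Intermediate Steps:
$O = - \frac{5}{112}$ ($O = \left(-30\right) \frac{1}{672} = - \frac{5}{112} \approx -0.044643$)
$\left(J + 2049\right) - O = \left(-1831 + 2049\right) - - \frac{5}{112} = 218 + \frac{5}{112} = \frac{24421}{112}$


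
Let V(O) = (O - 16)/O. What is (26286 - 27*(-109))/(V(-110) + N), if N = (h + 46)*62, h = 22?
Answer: 1607595/231943 ≈ 6.9310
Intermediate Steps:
N = 4216 (N = (22 + 46)*62 = 68*62 = 4216)
V(O) = (-16 + O)/O
(26286 - 27*(-109))/(V(-110) + N) = (26286 - 27*(-109))/((-16 - 110)/(-110) + 4216) = (26286 + 2943)/(-1/110*(-126) + 4216) = 29229/(63/55 + 4216) = 29229/(231943/55) = 29229*(55/231943) = 1607595/231943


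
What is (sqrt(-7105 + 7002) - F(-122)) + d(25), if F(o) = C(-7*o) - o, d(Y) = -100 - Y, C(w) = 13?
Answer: -260 + I*sqrt(103) ≈ -260.0 + 10.149*I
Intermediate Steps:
F(o) = 13 - o
(sqrt(-7105 + 7002) - F(-122)) + d(25) = (sqrt(-7105 + 7002) - (13 - 1*(-122))) + (-100 - 1*25) = (sqrt(-103) - (13 + 122)) + (-100 - 25) = (I*sqrt(103) - 1*135) - 125 = (I*sqrt(103) - 135) - 125 = (-135 + I*sqrt(103)) - 125 = -260 + I*sqrt(103)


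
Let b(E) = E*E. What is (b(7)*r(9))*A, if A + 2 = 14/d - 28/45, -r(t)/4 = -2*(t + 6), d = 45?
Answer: -40768/3 ≈ -13589.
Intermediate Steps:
b(E) = E²
r(t) = 48 + 8*t (r(t) = -(-8)*(t + 6) = -(-8)*(6 + t) = -4*(-12 - 2*t) = 48 + 8*t)
A = -104/45 (A = -2 + (14/45 - 28/45) = -2 - 14/45 = -104/45 ≈ -2.3111)
(b(7)*r(9))*A = (7²*(48 + 8*9))*(-104/45) = (49*(48 + 72))*(-104/45) = (49*120)*(-104/45) = 5880*(-104/45) = -40768/3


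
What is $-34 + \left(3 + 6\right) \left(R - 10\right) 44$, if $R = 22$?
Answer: $4718$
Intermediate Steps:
$-34 + \left(3 + 6\right) \left(R - 10\right) 44 = -34 + \left(3 + 6\right) \left(22 - 10\right) 44 = -34 + 9 \cdot 12 \cdot 44 = -34 + 108 \cdot 44 = -34 + 4752 = 4718$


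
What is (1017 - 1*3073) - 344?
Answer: -2400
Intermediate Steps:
(1017 - 1*3073) - 344 = (1017 - 3073) - 344 = -2056 - 344 = -2400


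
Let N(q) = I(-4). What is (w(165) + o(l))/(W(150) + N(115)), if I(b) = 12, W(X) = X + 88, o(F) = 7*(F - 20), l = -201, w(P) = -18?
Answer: -313/50 ≈ -6.2600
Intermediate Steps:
o(F) = -140 + 7*F (o(F) = 7*(-20 + F) = -140 + 7*F)
W(X) = 88 + X
N(q) = 12
(w(165) + o(l))/(W(150) + N(115)) = (-18 + (-140 + 7*(-201)))/((88 + 150) + 12) = (-18 + (-140 - 1407))/(238 + 12) = (-18 - 1547)/250 = -1565*1/250 = -313/50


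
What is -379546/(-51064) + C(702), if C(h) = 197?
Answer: 5219577/25532 ≈ 204.43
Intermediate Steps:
-379546/(-51064) + C(702) = -379546/(-51064) + 197 = -379546*(-1/51064) + 197 = 189773/25532 + 197 = 5219577/25532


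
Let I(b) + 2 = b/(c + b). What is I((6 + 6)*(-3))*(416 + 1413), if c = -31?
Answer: -179242/67 ≈ -2675.3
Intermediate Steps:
I(b) = -2 + b/(-31 + b)
I((6 + 6)*(-3))*(416 + 1413) = ((62 - (6 + 6)*(-3))/(-31 + (6 + 6)*(-3)))*(416 + 1413) = ((62 - 12*(-3))/(-31 + 12*(-3)))*1829 = ((62 - 1*(-36))/(-31 - 36))*1829 = ((62 + 36)/(-67))*1829 = -1/67*98*1829 = -98/67*1829 = -179242/67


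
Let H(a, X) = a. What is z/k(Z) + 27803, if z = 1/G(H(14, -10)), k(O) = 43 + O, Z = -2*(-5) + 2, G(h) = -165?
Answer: 252312224/9075 ≈ 27803.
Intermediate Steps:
Z = 12 (Z = 10 + 2 = 12)
z = -1/165 (z = 1/(-165) = -1/165 ≈ -0.0060606)
z/k(Z) + 27803 = -1/(165*(43 + 12)) + 27803 = -1/165/55 + 27803 = -1/165*1/55 + 27803 = -1/9075 + 27803 = 252312224/9075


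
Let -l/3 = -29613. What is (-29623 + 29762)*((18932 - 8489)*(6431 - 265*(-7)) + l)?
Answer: 12040115643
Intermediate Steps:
l = 88839 (l = -3*(-29613) = 88839)
(-29623 + 29762)*((18932 - 8489)*(6431 - 265*(-7)) + l) = (-29623 + 29762)*((18932 - 8489)*(6431 - 265*(-7)) + 88839) = 139*(10443*(6431 + 1855) + 88839) = 139*(10443*8286 + 88839) = 139*(86530698 + 88839) = 139*86619537 = 12040115643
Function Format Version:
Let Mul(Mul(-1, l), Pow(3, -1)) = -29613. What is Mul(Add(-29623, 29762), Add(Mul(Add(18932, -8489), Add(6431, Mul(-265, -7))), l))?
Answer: 12040115643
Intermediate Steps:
l = 88839 (l = Mul(-3, -29613) = 88839)
Mul(Add(-29623, 29762), Add(Mul(Add(18932, -8489), Add(6431, Mul(-265, -7))), l)) = Mul(Add(-29623, 29762), Add(Mul(Add(18932, -8489), Add(6431, Mul(-265, -7))), 88839)) = Mul(139, Add(Mul(10443, Add(6431, 1855)), 88839)) = Mul(139, Add(Mul(10443, 8286), 88839)) = Mul(139, Add(86530698, 88839)) = Mul(139, 86619537) = 12040115643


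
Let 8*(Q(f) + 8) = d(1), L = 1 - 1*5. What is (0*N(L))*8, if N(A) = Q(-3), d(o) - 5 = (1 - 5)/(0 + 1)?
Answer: 0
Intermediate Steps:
d(o) = 1 (d(o) = 5 + (1 - 5)/(0 + 1) = 5 - 4/1 = 5 - 4*1 = 5 - 4 = 1)
L = -4 (L = 1 - 5 = -4)
Q(f) = -63/8 (Q(f) = -8 + (⅛)*1 = -8 + ⅛ = -63/8)
N(A) = -63/8
(0*N(L))*8 = (0*(-63/8))*8 = 0*8 = 0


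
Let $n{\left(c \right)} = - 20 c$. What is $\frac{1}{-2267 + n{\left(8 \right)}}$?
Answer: $- \frac{1}{2427} \approx -0.00041203$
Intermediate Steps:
$\frac{1}{-2267 + n{\left(8 \right)}} = \frac{1}{-2267 - 160} = \frac{1}{-2427} = - \frac{1}{2427}$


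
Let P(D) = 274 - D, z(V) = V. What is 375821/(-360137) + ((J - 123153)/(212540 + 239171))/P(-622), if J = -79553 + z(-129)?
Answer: -152180230227371/145759348588672 ≈ -1.0441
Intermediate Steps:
J = -79682 (J = -79553 - 129 = -79682)
375821/(-360137) + ((J - 123153)/(212540 + 239171))/P(-622) = 375821/(-360137) + ((-79682 - 123153)/(212540 + 239171))/(274 - 1*(-622)) = 375821*(-1/360137) + (-202835/451711)/(274 + 622) = -375821/360137 - 202835*1/451711/896 = -375821/360137 - 202835/451711*1/896 = -375821/360137 - 202835/404733056 = -152180230227371/145759348588672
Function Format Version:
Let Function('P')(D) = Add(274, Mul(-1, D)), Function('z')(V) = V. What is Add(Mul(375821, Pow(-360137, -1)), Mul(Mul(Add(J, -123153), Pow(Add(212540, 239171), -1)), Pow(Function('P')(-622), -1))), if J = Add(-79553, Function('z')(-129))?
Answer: Rational(-152180230227371, 145759348588672) ≈ -1.0441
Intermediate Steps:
J = -79682 (J = Add(-79553, -129) = -79682)
Add(Mul(375821, Pow(-360137, -1)), Mul(Mul(Add(J, -123153), Pow(Add(212540, 239171), -1)), Pow(Function('P')(-622), -1))) = Add(Mul(375821, Pow(-360137, -1)), Mul(Mul(Add(-79682, -123153), Pow(Add(212540, 239171), -1)), Pow(Add(274, Mul(-1, -622)), -1))) = Add(Mul(375821, Rational(-1, 360137)), Mul(Mul(-202835, Pow(451711, -1)), Pow(Add(274, 622), -1))) = Add(Rational(-375821, 360137), Mul(Mul(-202835, Rational(1, 451711)), Pow(896, -1))) = Add(Rational(-375821, 360137), Mul(Rational(-202835, 451711), Rational(1, 896))) = Add(Rational(-375821, 360137), Rational(-202835, 404733056)) = Rational(-152180230227371, 145759348588672)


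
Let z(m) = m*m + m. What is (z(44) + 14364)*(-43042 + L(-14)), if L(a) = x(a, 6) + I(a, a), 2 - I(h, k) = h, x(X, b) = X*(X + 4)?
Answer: -700928784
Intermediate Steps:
x(X, b) = X*(4 + X)
I(h, k) = 2 - h
z(m) = m + m**2 (z(m) = m**2 + m = m + m**2)
L(a) = 2 - a + a*(4 + a) (L(a) = a*(4 + a) + (2 - a) = 2 - a + a*(4 + a))
(z(44) + 14364)*(-43042 + L(-14)) = (44*(1 + 44) + 14364)*(-43042 + (2 - 1*(-14) - 14*(4 - 14))) = (44*45 + 14364)*(-43042 + (2 + 14 - 14*(-10))) = (1980 + 14364)*(-43042 + (2 + 14 + 140)) = 16344*(-43042 + 156) = 16344*(-42886) = -700928784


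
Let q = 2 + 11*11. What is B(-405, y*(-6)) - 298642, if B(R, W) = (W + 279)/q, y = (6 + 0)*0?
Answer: -12244229/41 ≈ -2.9864e+5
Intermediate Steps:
y = 0 (y = 6*0 = 0)
q = 123 (q = 2 + 121 = 123)
B(R, W) = 93/41 + W/123 (B(R, W) = (W + 279)/123 = (279 + W)*(1/123) = 93/41 + W/123)
B(-405, y*(-6)) - 298642 = (93/41 + (0*(-6))/123) - 298642 = (93/41 + (1/123)*0) - 298642 = (93/41 + 0) - 298642 = 93/41 - 298642 = -12244229/41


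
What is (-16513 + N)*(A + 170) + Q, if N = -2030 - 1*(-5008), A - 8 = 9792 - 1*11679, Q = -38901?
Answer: 23092414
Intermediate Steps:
A = -1879 (A = 8 + (9792 - 1*11679) = 8 + (9792 - 11679) = 8 - 1887 = -1879)
N = 2978 (N = -2030 + 5008 = 2978)
(-16513 + N)*(A + 170) + Q = (-16513 + 2978)*(-1879 + 170) - 38901 = -13535*(-1709) - 38901 = 23131315 - 38901 = 23092414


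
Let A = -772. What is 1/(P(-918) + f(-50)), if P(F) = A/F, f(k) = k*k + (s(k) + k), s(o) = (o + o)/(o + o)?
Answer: 459/1125395 ≈ 0.00040786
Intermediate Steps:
s(o) = 1 (s(o) = (2*o)/((2*o)) = (2*o)*(1/(2*o)) = 1)
f(k) = 1 + k + k² (f(k) = k*k + (1 + k) = k² + (1 + k) = 1 + k + k²)
P(F) = -772/F
1/(P(-918) + f(-50)) = 1/(-772/(-918) + (1 - 50 + (-50)²)) = 1/(-772*(-1/918) + (1 - 50 + 2500)) = 1/(386/459 + 2451) = 1/(1125395/459) = 459/1125395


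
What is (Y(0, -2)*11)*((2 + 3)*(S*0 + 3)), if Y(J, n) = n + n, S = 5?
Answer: -660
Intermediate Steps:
Y(J, n) = 2*n
(Y(0, -2)*11)*((2 + 3)*(S*0 + 3)) = ((2*(-2))*11)*((2 + 3)*(5*0 + 3)) = (-4*11)*(5*(0 + 3)) = -220*3 = -44*15 = -660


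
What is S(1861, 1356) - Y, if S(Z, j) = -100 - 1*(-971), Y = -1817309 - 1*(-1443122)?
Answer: 375058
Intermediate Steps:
Y = -374187 (Y = -1817309 + 1443122 = -374187)
S(Z, j) = 871 (S(Z, j) = -100 + 971 = 871)
S(1861, 1356) - Y = 871 - 1*(-374187) = 871 + 374187 = 375058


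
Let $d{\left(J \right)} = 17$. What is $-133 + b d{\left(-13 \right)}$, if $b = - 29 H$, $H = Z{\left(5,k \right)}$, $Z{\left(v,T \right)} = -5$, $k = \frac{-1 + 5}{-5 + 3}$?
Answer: $2332$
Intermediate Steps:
$k = -2$ ($k = \frac{4}{-2} = 4 \left(- \frac{1}{2}\right) = -2$)
$H = -5$
$b = 145$ ($b = \left(-29\right) \left(-5\right) = 145$)
$-133 + b d{\left(-13 \right)} = -133 + 145 \cdot 17 = -133 + 2465 = 2332$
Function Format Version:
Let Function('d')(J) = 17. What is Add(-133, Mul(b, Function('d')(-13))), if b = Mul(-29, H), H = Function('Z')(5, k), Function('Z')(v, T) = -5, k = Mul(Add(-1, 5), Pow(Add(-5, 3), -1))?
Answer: 2332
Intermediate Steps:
k = -2 (k = Mul(4, Pow(-2, -1)) = Mul(4, Rational(-1, 2)) = -2)
H = -5
b = 145 (b = Mul(-29, -5) = 145)
Add(-133, Mul(b, Function('d')(-13))) = Add(-133, Mul(145, 17)) = Add(-133, 2465) = 2332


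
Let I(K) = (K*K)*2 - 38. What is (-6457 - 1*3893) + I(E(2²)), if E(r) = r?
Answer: -10356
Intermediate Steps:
I(K) = -38 + 2*K² (I(K) = K²*2 - 38 = 2*K² - 38 = -38 + 2*K²)
(-6457 - 1*3893) + I(E(2²)) = (-6457 - 1*3893) + (-38 + 2*(2²)²) = (-6457 - 3893) + (-38 + 2*4²) = -10350 + (-38 + 2*16) = -10350 + (-38 + 32) = -10350 - 6 = -10356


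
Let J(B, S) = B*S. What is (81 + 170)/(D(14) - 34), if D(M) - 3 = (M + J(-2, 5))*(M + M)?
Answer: 251/81 ≈ 3.0988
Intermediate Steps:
D(M) = 3 + 2*M*(-10 + M) (D(M) = 3 + (M - 2*5)*(M + M) = 3 + (M - 10)*(2*M) = 3 + (-10 + M)*(2*M) = 3 + 2*M*(-10 + M))
(81 + 170)/(D(14) - 34) = (81 + 170)/((3 - 20*14 + 2*14²) - 34) = 251/((3 - 280 + 2*196) - 34) = 251/((3 - 280 + 392) - 34) = 251/(115 - 34) = 251/81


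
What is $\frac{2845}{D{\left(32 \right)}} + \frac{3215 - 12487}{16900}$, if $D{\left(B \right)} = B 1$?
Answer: $\frac{11945949}{135200} \approx 88.358$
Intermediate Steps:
$D{\left(B \right)} = B$
$\frac{2845}{D{\left(32 \right)}} + \frac{3215 - 12487}{16900} = \frac{2845}{32} + \frac{3215 - 12487}{16900} = 2845 \cdot \frac{1}{32} + \left(3215 - 12487\right) \frac{1}{16900} = \frac{2845}{32} - \frac{2318}{4225} = \frac{11945949}{135200}$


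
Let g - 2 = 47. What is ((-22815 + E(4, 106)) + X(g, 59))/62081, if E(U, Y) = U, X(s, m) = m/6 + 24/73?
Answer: -9986767/27191478 ≈ -0.36728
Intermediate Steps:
g = 49 (g = 2 + 47 = 49)
X(s, m) = 24/73 + m/6 (X(s, m) = m*(⅙) + 24*(1/73) = m/6 + 24/73 = 24/73 + m/6)
((-22815 + E(4, 106)) + X(g, 59))/62081 = ((-22815 + 4) + (24/73 + (⅙)*59))/62081 = (-22811 + (24/73 + 59/6))*(1/62081) = (-22811 + 4451/438)*(1/62081) = -9986767/438*1/62081 = -9986767/27191478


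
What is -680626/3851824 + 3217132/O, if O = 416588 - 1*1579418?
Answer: -3295819645087/1119754125480 ≈ -2.9433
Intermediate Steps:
O = -1162830 (O = 416588 - 1579418 = -1162830)
-680626/3851824 + 3217132/O = -680626/3851824 + 3217132/(-1162830) = -680626*1/3851824 + 3217132*(-1/1162830) = -340313/1925912 - 1608566/581415 = -3295819645087/1119754125480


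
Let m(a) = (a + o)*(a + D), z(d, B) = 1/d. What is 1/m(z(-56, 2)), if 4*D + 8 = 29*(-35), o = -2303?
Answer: 3136/1847222987 ≈ 1.6977e-6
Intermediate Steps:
D = -1023/4 (D = -2 + (29*(-35))/4 = -2 + (1/4)*(-1015) = -2 - 1015/4 = -1023/4 ≈ -255.75)
m(a) = (-2303 + a)*(-1023/4 + a) (m(a) = (a - 2303)*(a - 1023/4) = (-2303 + a)*(-1023/4 + a))
1/m(z(-56, 2)) = 1/(2355969/4 + (1/(-56))**2 - 10235/4/(-56)) = 1/(2355969/4 + (-1/56)**2 - 10235/4*(-1/56)) = 1/(2355969/4 + 1/3136 + 10235/224) = 1/(1847222987/3136) = 3136/1847222987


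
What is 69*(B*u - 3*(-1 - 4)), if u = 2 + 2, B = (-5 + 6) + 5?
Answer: 2691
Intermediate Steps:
B = 6 (B = 1 + 5 = 6)
u = 4
69*(B*u - 3*(-1 - 4)) = 69*(6*4 - 3*(-1 - 4)) = 69*(24 - 3*(-5)) = 69*(24 + 15) = 69*39 = 2691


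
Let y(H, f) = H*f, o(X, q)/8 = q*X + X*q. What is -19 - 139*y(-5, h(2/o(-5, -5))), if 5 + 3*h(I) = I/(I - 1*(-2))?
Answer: -471879/401 ≈ -1176.8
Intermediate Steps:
o(X, q) = 16*X*q (o(X, q) = 8*(q*X + X*q) = 8*(X*q + X*q) = 8*(2*X*q) = 16*X*q)
h(I) = -5/3 + I/(3*(2 + I)) (h(I) = -5/3 + (I/(I - 1*(-2)))/3 = -5/3 + (I/(I + 2))/3 = -5/3 + (I/(2 + I))/3 = -5/3 + I/(3*(2 + I)))
-19 - 139*y(-5, h(2/o(-5, -5))) = -19 - (-695)*2*(-5 - 4/(16*(-5)*(-5)))/(3*(2 + 2/((16*(-5)*(-5))))) = -19 - (-695)*2*(-5 - 4/400)/(3*(2 + 2/400)) = -19 - (-695)*2*(-5 - 4/400)/(3*(2 + 2*(1/400))) = -19 - (-695)*2*(-5 - 2*1/200)/(3*(2 + 1/200)) = -19 - (-695)*2*(-5 - 1/100)/(3*(401/200)) = -19 - (-695)*(⅔)*(200/401)*(-501/100) = -19 - (-695)*(-668)/401 = -19 - 139*3340/401 = -19 - 464260/401 = -471879/401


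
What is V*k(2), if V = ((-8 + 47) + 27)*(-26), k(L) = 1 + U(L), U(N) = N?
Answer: -5148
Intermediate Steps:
k(L) = 1 + L
V = -1716 (V = (39 + 27)*(-26) = 66*(-26) = -1716)
V*k(2) = -1716*(1 + 2) = -1716*3 = -5148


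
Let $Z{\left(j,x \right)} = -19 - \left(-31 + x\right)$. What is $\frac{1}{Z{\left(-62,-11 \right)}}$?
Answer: $\frac{1}{23} \approx 0.043478$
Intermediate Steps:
$Z{\left(j,x \right)} = 12 - x$
$\frac{1}{Z{\left(-62,-11 \right)}} = \frac{1}{12 - -11} = \frac{1}{12 + 11} = \frac{1}{23}$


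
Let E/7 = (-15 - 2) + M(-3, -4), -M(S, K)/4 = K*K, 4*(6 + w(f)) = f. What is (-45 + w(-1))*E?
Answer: 116235/4 ≈ 29059.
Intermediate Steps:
w(f) = -6 + f/4
M(S, K) = -4*K² (M(S, K) = -4*K*K = -4*K²)
E = -567 (E = 7*((-15 - 2) - 4*(-4)²) = 7*(-17 - 4*16) = 7*(-17 - 64) = 7*(-81) = -567)
(-45 + w(-1))*E = (-45 + (-6 + (¼)*(-1)))*(-567) = (-45 + (-6 - ¼))*(-567) = (-45 - 25/4)*(-567) = -205/4*(-567) = 116235/4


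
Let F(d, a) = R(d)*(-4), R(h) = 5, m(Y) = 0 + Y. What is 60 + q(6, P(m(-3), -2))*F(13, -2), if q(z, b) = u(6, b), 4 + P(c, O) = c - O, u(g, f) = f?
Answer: 160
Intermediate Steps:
m(Y) = Y
P(c, O) = -4 + c - O (P(c, O) = -4 + (c - O) = -4 + c - O)
q(z, b) = b
F(d, a) = -20 (F(d, a) = 5*(-4) = -20)
60 + q(6, P(m(-3), -2))*F(13, -2) = 60 + (-4 - 3 - 1*(-2))*(-20) = 60 + (-4 - 3 + 2)*(-20) = 60 - 5*(-20) = 60 + 100 = 160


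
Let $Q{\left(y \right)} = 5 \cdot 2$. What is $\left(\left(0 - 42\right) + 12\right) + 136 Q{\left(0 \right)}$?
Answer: $1330$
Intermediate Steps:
$Q{\left(y \right)} = 10$
$\left(\left(0 - 42\right) + 12\right) + 136 Q{\left(0 \right)} = \left(\left(0 - 42\right) + 12\right) + 136 \cdot 10 = \left(-42 + 12\right) + 1360 = -30 + 1360 = 1330$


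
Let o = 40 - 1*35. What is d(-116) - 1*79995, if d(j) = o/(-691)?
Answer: -55276550/691 ≈ -79995.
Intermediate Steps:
o = 5 (o = 40 - 35 = 5)
d(j) = -5/691 (d(j) = 5/(-691) = 5*(-1/691) = -5/691)
d(-116) - 1*79995 = -5/691 - 1*79995 = -5/691 - 79995 = -55276550/691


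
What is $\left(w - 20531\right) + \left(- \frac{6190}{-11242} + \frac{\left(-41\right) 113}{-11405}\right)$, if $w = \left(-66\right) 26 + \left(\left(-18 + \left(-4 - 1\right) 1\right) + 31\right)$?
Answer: $- \frac{1425625463127}{64107505} \approx -22238.0$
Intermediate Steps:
$w = -1708$ ($w = -1716 + \left(\left(-18 - 5\right) + 31\right) = -1716 + \left(-23 + 31\right) = -1716 + 8 = -1708$)
$\left(w - 20531\right) + \left(- \frac{6190}{-11242} + \frac{\left(-41\right) 113}{-11405}\right) = \left(-1708 - 20531\right) + \left(- \frac{6190}{-11242} + \frac{\left(-41\right) 113}{-11405}\right) = -22239 - - \frac{61340568}{64107505} = -22239 + \left(\frac{3095}{5621} + \frac{4633}{11405}\right) = -22239 + \frac{61340568}{64107505} = - \frac{1425625463127}{64107505}$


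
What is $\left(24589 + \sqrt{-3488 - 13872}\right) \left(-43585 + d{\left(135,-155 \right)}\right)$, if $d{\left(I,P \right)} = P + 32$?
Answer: $-1074736012 - 174832 i \sqrt{1085} \approx -1.0747 \cdot 10^{9} - 5.7588 \cdot 10^{6} i$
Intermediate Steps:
$d{\left(I,P \right)} = 32 + P$
$\left(24589 + \sqrt{-3488 - 13872}\right) \left(-43585 + d{\left(135,-155 \right)}\right) = \left(24589 + \sqrt{-3488 - 13872}\right) \left(-43585 + \left(32 - 155\right)\right) = \left(24589 + \sqrt{-17360}\right) \left(-43585 - 123\right) = \left(24589 + 4 i \sqrt{1085}\right) \left(-43708\right) = -1074736012 - 174832 i \sqrt{1085}$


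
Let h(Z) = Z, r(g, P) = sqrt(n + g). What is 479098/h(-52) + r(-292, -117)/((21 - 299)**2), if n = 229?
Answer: -239549/26 + 3*I*sqrt(7)/77284 ≈ -9213.4 + 0.0001027*I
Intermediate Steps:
r(g, P) = sqrt(229 + g)
479098/h(-52) + r(-292, -117)/((21 - 299)**2) = 479098/(-52) + sqrt(229 - 292)/((21 - 299)**2) = 479098*(-1/52) + sqrt(-63)/((-278)**2) = -239549/26 + (3*I*sqrt(7))/77284 = -239549/26 + (3*I*sqrt(7))*(1/77284) = -239549/26 + 3*I*sqrt(7)/77284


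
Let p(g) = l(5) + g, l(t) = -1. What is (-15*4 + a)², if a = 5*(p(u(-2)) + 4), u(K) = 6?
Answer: 225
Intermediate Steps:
p(g) = -1 + g
a = 45 (a = 5*((-1 + 6) + 4) = 5*(5 + 4) = 5*9 = 45)
(-15*4 + a)² = (-15*4 + 45)² = (-60 + 45)² = (-15)² = 225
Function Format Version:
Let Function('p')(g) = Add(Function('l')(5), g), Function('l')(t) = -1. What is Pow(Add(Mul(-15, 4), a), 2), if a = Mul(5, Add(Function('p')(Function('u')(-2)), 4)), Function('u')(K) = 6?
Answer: 225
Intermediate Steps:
Function('p')(g) = Add(-1, g)
a = 45 (a = Mul(5, Add(Add(-1, 6), 4)) = Mul(5, Add(5, 4)) = Mul(5, 9) = 45)
Pow(Add(Mul(-15, 4), a), 2) = Pow(Add(Mul(-15, 4), 45), 2) = Pow(Add(-60, 45), 2) = Pow(-15, 2) = 225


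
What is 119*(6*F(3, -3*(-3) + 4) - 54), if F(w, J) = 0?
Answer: -6426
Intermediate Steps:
119*(6*F(3, -3*(-3) + 4) - 54) = 119*(6*0 - 54) = 119*(0 - 54) = 119*(-54) = -6426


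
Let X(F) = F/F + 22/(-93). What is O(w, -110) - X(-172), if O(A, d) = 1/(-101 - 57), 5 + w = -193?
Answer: -11311/14694 ≈ -0.76977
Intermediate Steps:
X(F) = 71/93 (X(F) = 1 + 22*(-1/93) = 1 - 22/93 = 71/93)
w = -198 (w = -5 - 193 = -198)
O(A, d) = -1/158 (O(A, d) = 1/(-158) = -1/158)
O(w, -110) - X(-172) = -1/158 - 1*71/93 = -1/158 - 71/93 = -11311/14694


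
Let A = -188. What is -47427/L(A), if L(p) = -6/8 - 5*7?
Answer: 189708/143 ≈ 1326.6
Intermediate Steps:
L(p) = -143/4 (L(p) = -6*⅛ - 35 = -¾ - 35 = -143/4)
-47427/L(A) = -47427/(-143/4) = -47427*(-4/143) = 189708/143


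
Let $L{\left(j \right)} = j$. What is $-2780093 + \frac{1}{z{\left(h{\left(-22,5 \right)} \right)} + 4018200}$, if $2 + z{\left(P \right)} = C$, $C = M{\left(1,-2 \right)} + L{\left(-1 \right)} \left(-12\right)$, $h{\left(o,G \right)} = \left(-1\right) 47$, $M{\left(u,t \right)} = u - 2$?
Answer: $- \frac{11170994713436}{4018209} \approx -2.7801 \cdot 10^{6}$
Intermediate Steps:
$M{\left(u,t \right)} = -2 + u$ ($M{\left(u,t \right)} = u - 2 = -2 + u$)
$h{\left(o,G \right)} = -47$
$C = 11$ ($C = \left(-2 + 1\right) - -12 = -1 + 12 = 11$)
$z{\left(P \right)} = 9$ ($z{\left(P \right)} = -2 + 11 = 9$)
$-2780093 + \frac{1}{z{\left(h{\left(-22,5 \right)} \right)} + 4018200} = -2780093 + \frac{1}{9 + 4018200} = -2780093 + \frac{1}{4018209} = - \frac{11170994713436}{4018209}$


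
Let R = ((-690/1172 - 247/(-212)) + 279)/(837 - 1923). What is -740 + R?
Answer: -49936268405/67457976 ≈ -740.26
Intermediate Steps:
R = -17366165/67457976 (R = ((-690*1/1172 - 247*(-1/212)) + 279)/(-1086) = ((-345/586 + 247/212) + 279)*(-1/1086) = (35801/62116 + 279)*(-1/1086) = (17366165/62116)*(-1/1086) = -17366165/67457976 ≈ -0.25744)
-740 + R = -740 - 17366165/67457976 = -49936268405/67457976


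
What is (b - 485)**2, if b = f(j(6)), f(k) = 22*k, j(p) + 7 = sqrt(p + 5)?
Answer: 413645 - 28116*sqrt(11) ≈ 3.2040e+5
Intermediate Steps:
j(p) = -7 + sqrt(5 + p) (j(p) = -7 + sqrt(p + 5) = -7 + sqrt(5 + p))
b = -154 + 22*sqrt(11) (b = 22*(-7 + sqrt(5 + 6)) = 22*(-7 + sqrt(11)) = -154 + 22*sqrt(11) ≈ -81.034)
(b - 485)**2 = ((-154 + 22*sqrt(11)) - 485)**2 = (-639 + 22*sqrt(11))**2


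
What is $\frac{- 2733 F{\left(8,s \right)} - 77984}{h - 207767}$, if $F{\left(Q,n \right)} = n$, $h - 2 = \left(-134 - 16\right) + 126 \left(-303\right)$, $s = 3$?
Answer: $\frac{86183}{246093} \approx 0.3502$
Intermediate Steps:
$h = -38326$ ($h = 2 + \left(\left(-134 - 16\right) + 126 \left(-303\right)\right) = 2 - 38328 = -38326$)
$\frac{- 2733 F{\left(8,s \right)} - 77984}{h - 207767} = \frac{\left(-2733\right) 3 - 77984}{-38326 - 207767} = \frac{-8199 - 77984}{-246093} = \left(-86183\right) \left(- \frac{1}{246093}\right) = \frac{86183}{246093}$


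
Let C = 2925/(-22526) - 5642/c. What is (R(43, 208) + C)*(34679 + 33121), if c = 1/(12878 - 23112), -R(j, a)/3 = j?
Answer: 44092152536351100/11263 ≈ 3.9148e+12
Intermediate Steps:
R(j, a) = -3*j
c = -1/10234 (c = 1/(-10234) = -1/10234 ≈ -9.7714e-5)
C = 1300656373003/22526 (C = 2925/(-22526) - 5642/(-1/10234) = 2925*(-1/22526) - 5642*(-10234) = -2925/22526 + 57740228 = 1300656373003/22526 ≈ 5.7740e+7)
(R(43, 208) + C)*(34679 + 33121) = (-3*43 + 1300656373003/22526)*(34679 + 33121) = (-129 + 1300656373003/22526)*67800 = (1300653467149/22526)*67800 = 44092152536351100/11263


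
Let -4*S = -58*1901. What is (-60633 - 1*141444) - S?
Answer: -459283/2 ≈ -2.2964e+5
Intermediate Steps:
S = 55129/2 (S = -(-29)*1901/2 = -1/4*(-110258) = 55129/2 ≈ 27565.)
(-60633 - 1*141444) - S = (-60633 - 1*141444) - 1*55129/2 = (-60633 - 141444) - 55129/2 = -202077 - 55129/2 = -459283/2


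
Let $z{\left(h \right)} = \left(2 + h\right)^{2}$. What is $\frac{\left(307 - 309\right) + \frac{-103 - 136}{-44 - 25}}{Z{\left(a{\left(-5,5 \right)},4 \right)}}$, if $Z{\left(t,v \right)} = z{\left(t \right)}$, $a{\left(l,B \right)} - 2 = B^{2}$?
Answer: $\frac{101}{58029} \approx 0.0017405$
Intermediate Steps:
$a{\left(l,B \right)} = 2 + B^{2}$
$Z{\left(t,v \right)} = \left(2 + t\right)^{2}$
$\frac{\left(307 - 309\right) + \frac{-103 - 136}{-44 - 25}}{Z{\left(a{\left(-5,5 \right)},4 \right)}} = \frac{\left(307 - 309\right) + \frac{-103 - 136}{-44 - 25}}{\left(2 + \left(2 + 5^{2}\right)\right)^{2}} = \frac{-2 - \frac{239}{-69}}{\left(2 + \left(2 + 25\right)\right)^{2}} = \frac{-2 - - \frac{239}{69}}{\left(2 + 27\right)^{2}} = \frac{-2 + \frac{239}{69}}{29^{2}} = \frac{101}{69 \cdot 841} = \frac{101}{69} \cdot \frac{1}{841} = \frac{101}{58029}$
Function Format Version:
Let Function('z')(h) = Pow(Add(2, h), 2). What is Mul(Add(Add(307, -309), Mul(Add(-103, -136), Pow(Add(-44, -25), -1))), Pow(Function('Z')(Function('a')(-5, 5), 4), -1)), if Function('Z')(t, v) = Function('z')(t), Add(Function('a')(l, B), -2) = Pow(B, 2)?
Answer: Rational(101, 58029) ≈ 0.0017405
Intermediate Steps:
Function('a')(l, B) = Add(2, Pow(B, 2))
Function('Z')(t, v) = Pow(Add(2, t), 2)
Mul(Add(Add(307, -309), Mul(Add(-103, -136), Pow(Add(-44, -25), -1))), Pow(Function('Z')(Function('a')(-5, 5), 4), -1)) = Mul(Add(Add(307, -309), Mul(Add(-103, -136), Pow(Add(-44, -25), -1))), Pow(Pow(Add(2, Add(2, Pow(5, 2))), 2), -1)) = Mul(Add(-2, Mul(-239, Pow(-69, -1))), Pow(Pow(Add(2, Add(2, 25)), 2), -1)) = Mul(Add(-2, Mul(-239, Rational(-1, 69))), Pow(Pow(Add(2, 27), 2), -1)) = Mul(Add(-2, Rational(239, 69)), Pow(Pow(29, 2), -1)) = Mul(Rational(101, 69), Pow(841, -1)) = Mul(Rational(101, 69), Rational(1, 841)) = Rational(101, 58029)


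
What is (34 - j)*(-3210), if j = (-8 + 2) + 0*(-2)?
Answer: -128400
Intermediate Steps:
j = -6 (j = -6 + 0 = -6)
(34 - j)*(-3210) = (34 - 1*(-6))*(-3210) = (34 + 6)*(-3210) = 40*(-3210) = -128400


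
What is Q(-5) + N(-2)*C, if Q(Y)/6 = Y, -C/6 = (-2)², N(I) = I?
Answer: 18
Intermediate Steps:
C = -24 (C = -6*(-2)² = -6*4 = -24)
Q(Y) = 6*Y
Q(-5) + N(-2)*C = 6*(-5) - 2*(-24) = -30 + 48 = 18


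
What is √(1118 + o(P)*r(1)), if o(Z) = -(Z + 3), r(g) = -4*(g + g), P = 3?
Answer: √1166 ≈ 34.147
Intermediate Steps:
r(g) = -8*g
o(Z) = -3 - Z (o(Z) = -(3 + Z) = -3 - Z)
√(1118 + o(P)*r(1)) = √(1118 + (-3 - 1*3)*(-8*1)) = √(1118 + (-3 - 3)*(-8)) = √(1118 - 6*(-8)) = √(1118 + 48) = √1166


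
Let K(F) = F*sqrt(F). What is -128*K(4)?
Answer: -1024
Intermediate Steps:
K(F) = F**(3/2)
-128*K(4) = -128*4**(3/2) = -128*8 = -1024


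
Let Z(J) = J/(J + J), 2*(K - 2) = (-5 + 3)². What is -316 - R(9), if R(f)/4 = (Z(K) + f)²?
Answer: -677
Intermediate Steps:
K = 4 (K = 2 + (-5 + 3)²/2 = 2 + (½)*(-2)² = 2 + (½)*4 = 2 + 2 = 4)
Z(J) = ½ (Z(J) = J/((2*J)) = J*(1/(2*J)) = ½)
R(f) = 4*(½ + f)²
-316 - R(9) = -316 - (1 + 2*9)² = -316 - (1 + 18)² = -316 - 1*19² = -316 - 1*361 = -316 - 361 = -677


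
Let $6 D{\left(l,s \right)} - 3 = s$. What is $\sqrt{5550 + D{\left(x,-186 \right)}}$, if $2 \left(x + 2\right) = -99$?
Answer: $\frac{\sqrt{22078}}{2} \approx 74.293$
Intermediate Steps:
$x = - \frac{103}{2}$ ($x = -2 + \frac{1}{2} \left(-99\right) = -2 - \frac{99}{2} = - \frac{103}{2} \approx -51.5$)
$D{\left(l,s \right)} = \frac{1}{2} + \frac{s}{6}$
$\sqrt{5550 + D{\left(x,-186 \right)}} = \sqrt{5550 + \left(\frac{1}{2} + \frac{1}{6} \left(-186\right)\right)} = \sqrt{5550 + \left(\frac{1}{2} - 31\right)} = \sqrt{5550 - \frac{61}{2}} = \sqrt{\frac{11039}{2}} = \frac{\sqrt{22078}}{2}$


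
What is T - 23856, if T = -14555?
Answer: -38411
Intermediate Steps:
T - 23856 = -14555 - 23856 = -38411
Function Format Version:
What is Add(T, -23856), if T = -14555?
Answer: -38411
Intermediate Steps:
Add(T, -23856) = Add(-14555, -23856) = -38411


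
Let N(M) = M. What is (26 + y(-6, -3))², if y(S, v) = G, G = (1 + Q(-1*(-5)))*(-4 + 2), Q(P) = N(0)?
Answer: 576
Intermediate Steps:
Q(P) = 0
G = -2 (G = (1 + 0)*(-4 + 2) = 1*(-2) = -2)
y(S, v) = -2
(26 + y(-6, -3))² = (26 - 2)² = 24² = 576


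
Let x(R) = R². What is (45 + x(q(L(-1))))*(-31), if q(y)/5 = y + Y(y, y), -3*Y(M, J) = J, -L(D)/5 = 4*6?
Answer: -4961395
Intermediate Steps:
L(D) = -120 (L(D) = -20*6 = -5*24 = -120)
Y(M, J) = -J/3
q(y) = 10*y/3 (q(y) = 5*(y - y/3) = 5*(2*y/3) = 10*y/3)
(45 + x(q(L(-1))))*(-31) = (45 + ((10/3)*(-120))²)*(-31) = (45 + (-400)²)*(-31) = (45 + 160000)*(-31) = 160045*(-31) = -4961395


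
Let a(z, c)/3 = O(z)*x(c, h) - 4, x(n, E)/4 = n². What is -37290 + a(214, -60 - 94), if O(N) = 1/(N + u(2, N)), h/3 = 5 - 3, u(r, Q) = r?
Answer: -323860/9 ≈ -35984.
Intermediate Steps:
h = 6 (h = 3*(5 - 3) = 3*2 = 6)
O(N) = 1/(2 + N) (O(N) = 1/(N + 2) = 1/(2 + N))
x(n, E) = 4*n²
a(z, c) = -12 + 12*c²/(2 + z) (a(z, c) = 3*((4*c²)/(2 + z) - 4) = 3*(4*c²/(2 + z) - 4) = 3*(-4 + 4*c²/(2 + z)) = -12 + 12*c²/(2 + z))
-37290 + a(214, -60 - 94) = -37290 + 12*(-2 + (-60 - 94)² - 1*214)/(2 + 214) = -37290 + 12*(-2 + (-154)² - 214)/216 = -37290 + 12*(1/216)*(-2 + 23716 - 214) = -37290 + 12*(1/216)*23500 = -37290 + 11750/9 = -323860/9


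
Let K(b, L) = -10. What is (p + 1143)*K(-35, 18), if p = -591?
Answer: -5520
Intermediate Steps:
(p + 1143)*K(-35, 18) = (-591 + 1143)*(-10) = 552*(-10) = -5520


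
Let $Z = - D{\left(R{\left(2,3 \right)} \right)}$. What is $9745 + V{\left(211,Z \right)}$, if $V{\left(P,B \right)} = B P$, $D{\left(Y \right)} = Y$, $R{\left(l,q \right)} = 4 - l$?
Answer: $9323$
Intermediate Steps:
$Z = -2$ ($Z = - (4 - 2) = \left(-1\right) 2 = -2$)
$9745 + V{\left(211,Z \right)} = 9745 - 422 = 9323$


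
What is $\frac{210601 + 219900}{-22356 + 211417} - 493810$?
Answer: $- \frac{93359781909}{189061} \approx -4.9381 \cdot 10^{5}$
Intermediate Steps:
$\frac{210601 + 219900}{-22356 + 211417} - 493810 = \frac{430501}{189061} - 493810 = - \frac{93359781909}{189061}$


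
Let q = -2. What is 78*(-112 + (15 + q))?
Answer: -7722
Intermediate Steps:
78*(-112 + (15 + q)) = 78*(-112 + (15 - 2)) = 78*(-112 + 13) = 78*(-99) = -7722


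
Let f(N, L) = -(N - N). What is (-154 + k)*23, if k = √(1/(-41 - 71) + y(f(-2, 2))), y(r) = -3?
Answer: -3542 + 23*I*√2359/28 ≈ -3542.0 + 39.896*I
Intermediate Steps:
f(N, L) = 0 (f(N, L) = -1*0 = 0)
k = I*√2359/28 (k = √(1/(-41 - 71) - 3) = √(1/(-112) - 3) = √(-1/112 - 3) = √(-337/112) = I*√2359/28 ≈ 1.7346*I)
(-154 + k)*23 = (-154 + I*√2359/28)*23 = -3542 + 23*I*√2359/28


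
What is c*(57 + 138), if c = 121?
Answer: 23595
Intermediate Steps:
c*(57 + 138) = 121*(57 + 138) = 121*195 = 23595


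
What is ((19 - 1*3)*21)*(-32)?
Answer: -10752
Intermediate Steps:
((19 - 1*3)*21)*(-32) = ((19 - 3)*21)*(-32) = (16*21)*(-32) = 336*(-32) = -10752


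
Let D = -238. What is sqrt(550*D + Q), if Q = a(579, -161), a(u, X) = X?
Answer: 79*I*sqrt(21) ≈ 362.02*I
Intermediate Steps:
Q = -161
sqrt(550*D + Q) = sqrt(550*(-238) - 161) = sqrt(-130900 - 161) = sqrt(-131061) = 79*I*sqrt(21)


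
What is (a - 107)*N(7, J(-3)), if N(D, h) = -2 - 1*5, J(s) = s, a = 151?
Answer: -308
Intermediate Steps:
N(D, h) = -7 (N(D, h) = -2 - 5 = -7)
(a - 107)*N(7, J(-3)) = (151 - 107)*(-7) = 44*(-7) = -308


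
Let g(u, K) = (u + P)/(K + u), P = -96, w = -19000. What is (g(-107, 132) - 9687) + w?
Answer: -717378/25 ≈ -28695.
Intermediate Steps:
g(u, K) = (-96 + u)/(K + u) (g(u, K) = (u - 96)/(K + u) = (-96 + u)/(K + u))
(g(-107, 132) - 9687) + w = ((-96 - 107)/(132 - 107) - 9687) - 19000 = (-203/25 - 9687) - 19000 = -242378/25 - 19000 = -717378/25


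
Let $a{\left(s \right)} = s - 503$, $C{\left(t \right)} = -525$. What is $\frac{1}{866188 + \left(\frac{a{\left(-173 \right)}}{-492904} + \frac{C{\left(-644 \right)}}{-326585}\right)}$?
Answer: $\frac{1149821806}{995961853920857} \approx 1.1545 \cdot 10^{-6}$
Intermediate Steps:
$a{\left(s \right)} = -503 + s$
$\frac{1}{866188 + \left(\frac{a{\left(-173 \right)}}{-492904} + \frac{C{\left(-644 \right)}}{-326585}\right)} = \frac{1}{866188 + \left(\frac{-503 - 173}{-492904} - \frac{525}{-326585}\right)} = \frac{1}{866188 - - \frac{3425329}{1149821806}} = \frac{1}{866188 + \left(\frac{169}{123226} + \frac{15}{9331}\right)} = \frac{1}{866188 + \frac{3425329}{1149821806}} = \frac{1}{\frac{995961853920857}{1149821806}} = \frac{1149821806}{995961853920857}$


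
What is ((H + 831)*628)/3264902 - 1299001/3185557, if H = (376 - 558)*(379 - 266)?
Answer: -21860783243481/5200265710207 ≈ -4.2038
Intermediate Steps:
H = -20566 (H = -182*113 = -20566)
((H + 831)*628)/3264902 - 1299001/3185557 = ((-20566 + 831)*628)/3264902 - 1299001/3185557 = -19735*628*(1/3264902) - 1299001*1/3185557 = -12393580*1/3264902 - 1299001/3185557 = -6196790/1632451 - 1299001/3185557 = -21860783243481/5200265710207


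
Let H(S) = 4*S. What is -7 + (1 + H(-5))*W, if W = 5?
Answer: -102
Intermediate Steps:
-7 + (1 + H(-5))*W = -7 + (1 + 4*(-5))*5 = -7 + (1 - 20)*5 = -7 - 19*5 = -7 - 95 = -102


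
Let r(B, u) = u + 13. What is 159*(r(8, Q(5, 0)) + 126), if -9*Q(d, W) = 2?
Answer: 66197/3 ≈ 22066.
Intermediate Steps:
Q(d, W) = -2/9 (Q(d, W) = -1/9*2 = -2/9)
r(B, u) = 13 + u
159*(r(8, Q(5, 0)) + 126) = 159*((13 - 2/9) + 126) = 159*(115/9 + 126) = 159*(1249/9) = 66197/3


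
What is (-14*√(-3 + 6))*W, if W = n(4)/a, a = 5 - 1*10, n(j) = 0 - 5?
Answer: -14*√3 ≈ -24.249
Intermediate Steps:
n(j) = -5
a = -5 (a = 5 - 10 = -5)
W = 1 (W = -5/(-5) = -5*(-⅕) = 1)
(-14*√(-3 + 6))*W = -14*√(-3 + 6)*1 = -14*√3*1 = -14*√3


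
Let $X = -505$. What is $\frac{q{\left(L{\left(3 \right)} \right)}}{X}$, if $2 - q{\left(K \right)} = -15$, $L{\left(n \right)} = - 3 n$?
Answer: $- \frac{17}{505} \approx -0.033663$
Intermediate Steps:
$q{\left(K \right)} = 17$ ($q{\left(K \right)} = 2 - -15 = 2 + 15 = 17$)
$\frac{q{\left(L{\left(3 \right)} \right)}}{X} = \frac{17}{-505} = 17 \left(- \frac{1}{505}\right) = - \frac{17}{505}$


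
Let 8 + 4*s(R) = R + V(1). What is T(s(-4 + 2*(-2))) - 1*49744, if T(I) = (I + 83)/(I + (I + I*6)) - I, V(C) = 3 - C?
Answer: -2785627/56 ≈ -49743.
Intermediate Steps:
s(R) = -3/2 + R/4 (s(R) = -2 + (R + (3 - 1*1))/4 = -2 + (R + (3 - 1))/4 = -2 + (R + 2)/4 = -2 + (2 + R)/4 = -2 + (½ + R/4) = -3/2 + R/4)
T(I) = -I + (83 + I)/(8*I) (T(I) = (83 + I)/(I + (I + 6*I)) - I = (83 + I)/(I + 7*I) - I = (83 + I)/((8*I)) - I = (83 + I)*(1/(8*I)) - I = (83 + I)/(8*I) - I = -I + (83 + I)/(8*I))
T(s(-4 + 2*(-2))) - 1*49744 = (⅛ - (-3/2 + (-4 + 2*(-2))/4) + 83/(8*(-3/2 + (-4 + 2*(-2))/4))) - 1*49744 = (⅛ - (-3/2 + (-4 - 4)/4) + 83/(8*(-3/2 + (-4 - 4)/4))) - 49744 = (⅛ - (-3/2 + (¼)*(-8)) + 83/(8*(-3/2 + (¼)*(-8)))) - 49744 = (⅛ - (-3/2 - 2) + 83/(8*(-3/2 - 2))) - 49744 = (⅛ - 1*(-7/2) + 83/(8*(-7/2))) - 49744 = (⅛ + 7/2 + (83/8)*(-2/7)) - 49744 = (⅛ + 7/2 - 83/28) - 49744 = 37/56 - 49744 = -2785627/56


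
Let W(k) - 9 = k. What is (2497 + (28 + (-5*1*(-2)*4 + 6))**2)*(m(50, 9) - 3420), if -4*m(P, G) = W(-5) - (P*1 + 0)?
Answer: -54351941/2 ≈ -2.7176e+7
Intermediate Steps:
W(k) = 9 + k
m(P, G) = -1 + P/4 (m(P, G) = -((9 - 5) - (P*1 + 0))/4 = -(4 - (P + 0))/4 = -(4 - P)/4 = -1 + P/4)
(2497 + (28 + (-5*1*(-2)*4 + 6))**2)*(m(50, 9) - 3420) = (2497 + (28 + (-5*1*(-2)*4 + 6))**2)*((-1 + (1/4)*50) - 3420) = (2497 + (28 + (-(-10)*4 + 6))**2)*((-1 + 25/2) - 3420) = (2497 + (28 + (-5*(-8) + 6))**2)*(23/2 - 3420) = (2497 + (28 + (40 + 6))**2)*(-6817/2) = (2497 + (28 + 46)**2)*(-6817/2) = (2497 + 74**2)*(-6817/2) = (2497 + 5476)*(-6817/2) = 7973*(-6817/2) = -54351941/2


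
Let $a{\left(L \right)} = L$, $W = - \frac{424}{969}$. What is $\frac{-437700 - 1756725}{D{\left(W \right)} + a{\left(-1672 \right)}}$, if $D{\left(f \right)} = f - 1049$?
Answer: $\frac{2126397825}{2637073} \approx 806.35$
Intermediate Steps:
$W = - \frac{424}{969}$ ($W = \left(-424\right) \frac{1}{969} = - \frac{424}{969} \approx -0.43756$)
$D{\left(f \right)} = -1049 + f$ ($D{\left(f \right)} = f - 1049 = -1049 + f$)
$\frac{-437700 - 1756725}{D{\left(W \right)} + a{\left(-1672 \right)}} = \frac{-437700 - 1756725}{\left(-1049 - \frac{424}{969}\right) - 1672} = - \frac{2194425}{- \frac{1016905}{969} - 1672} = - \frac{2194425}{- \frac{2637073}{969}} = \left(-2194425\right) \left(- \frac{969}{2637073}\right) = \frac{2126397825}{2637073}$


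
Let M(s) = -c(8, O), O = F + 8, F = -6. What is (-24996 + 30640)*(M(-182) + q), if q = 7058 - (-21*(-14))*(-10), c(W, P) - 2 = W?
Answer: 56372272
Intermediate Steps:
O = 2 (O = -6 + 8 = 2)
c(W, P) = 2 + W
M(s) = -10 (M(s) = -(2 + 8) = -1*10 = -10)
q = 9998 (q = 7058 - 294*(-10) = 7058 - 1*(-2940) = 7058 + 2940 = 9998)
(-24996 + 30640)*(M(-182) + q) = (-24996 + 30640)*(-10 + 9998) = 5644*9988 = 56372272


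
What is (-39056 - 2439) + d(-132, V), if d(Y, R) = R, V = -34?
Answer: -41529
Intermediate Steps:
(-39056 - 2439) + d(-132, V) = (-39056 - 2439) - 34 = -41495 - 34 = -41529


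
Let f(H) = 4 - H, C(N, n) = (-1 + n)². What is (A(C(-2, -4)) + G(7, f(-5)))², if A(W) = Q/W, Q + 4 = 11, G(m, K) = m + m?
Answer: 127449/625 ≈ 203.92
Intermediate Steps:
G(m, K) = 2*m
Q = 7 (Q = -4 + 11 = 7)
A(W) = 7/W
(A(C(-2, -4)) + G(7, f(-5)))² = (7/((-1 - 4)²) + 2*7)² = (7/((-5)²) + 14)² = (7/25 + 14)² = (357/25)² = 127449/625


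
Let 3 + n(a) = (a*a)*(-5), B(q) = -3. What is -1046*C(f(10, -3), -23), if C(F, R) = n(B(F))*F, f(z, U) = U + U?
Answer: -301248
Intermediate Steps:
n(a) = -3 - 5*a² (n(a) = -3 + (a*a)*(-5) = -3 + a²*(-5) = -3 - 5*a²)
f(z, U) = 2*U
C(F, R) = -48*F (C(F, R) = (-3 - 5*(-3)²)*F = (-3 - 5*9)*F = (-3 - 45)*F = -48*F)
-1046*C(f(10, -3), -23) = -(-50208)*2*(-3) = -(-50208)*(-6) = -1046*288 = -301248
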